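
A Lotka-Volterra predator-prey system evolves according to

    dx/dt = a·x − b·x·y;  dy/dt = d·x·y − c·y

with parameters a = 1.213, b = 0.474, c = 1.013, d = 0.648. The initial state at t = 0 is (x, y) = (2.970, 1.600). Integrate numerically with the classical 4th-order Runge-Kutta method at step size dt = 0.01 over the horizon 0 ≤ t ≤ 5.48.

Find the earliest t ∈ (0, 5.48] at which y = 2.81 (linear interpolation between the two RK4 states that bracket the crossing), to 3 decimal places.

t = 0.526

t=0.000: state=(2.970, 1.600)
step 1 (dt=0.01): k1=(1.350, 1.458), k2=(1.343, 1.472), k3=(1.343, 1.472), k4=(1.335, 1.486); state += dt/6·(k1+2k2+2k3+k4)
t=0.010: state=(2.983, 1.615)
t=0.020: state=(2.997, 1.630)
t=0.030: state=(3.010, 1.645)
continuing one RK4 step at a time; state shown every 20 steps (Δt=0.2):
t=0.200: state=(3.202, 1.951)
t=0.400: state=(3.319, 2.435)
t=0.520: state=(3.310, 2.791)
next step: t=0.530: state=(3.306, 2.823) — y has crossed 2.81
linear interpolation between t=0.520 (2.79104) and t=0.530 (2.82276) → t≈0.526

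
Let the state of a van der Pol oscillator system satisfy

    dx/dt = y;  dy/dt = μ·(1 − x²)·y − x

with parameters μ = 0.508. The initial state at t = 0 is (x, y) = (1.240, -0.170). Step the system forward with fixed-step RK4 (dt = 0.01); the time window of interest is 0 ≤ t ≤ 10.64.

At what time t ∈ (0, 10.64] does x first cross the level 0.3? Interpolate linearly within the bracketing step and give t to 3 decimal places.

t=0.000: state=(1.240, -0.170)
step 1 (dt=0.01): k1=(-0.170, -1.194), k2=(-0.176, -1.191), k3=(-0.176, -1.191), k4=(-0.182, -1.189); state += dt/6·(k1+2k2+2k3+k4)
t=0.010: state=(1.238, -0.182)
t=0.020: state=(1.236, -0.194)
t=0.030: state=(1.234, -0.206)
continuing one RK4 step at a time; state shown every 50 steps (Δt=0.5):
t=0.500: state=(1.015, -0.714)
t=1.000: state=(0.535, -1.204)
t=1.180: state=(0.303, -1.377)
next step: t=1.190: state=(0.289, -1.386) — x has crossed 0.3
linear interpolation between t=1.180 (0.30279) and t=1.190 (0.28898) → t≈1.182

t = 1.182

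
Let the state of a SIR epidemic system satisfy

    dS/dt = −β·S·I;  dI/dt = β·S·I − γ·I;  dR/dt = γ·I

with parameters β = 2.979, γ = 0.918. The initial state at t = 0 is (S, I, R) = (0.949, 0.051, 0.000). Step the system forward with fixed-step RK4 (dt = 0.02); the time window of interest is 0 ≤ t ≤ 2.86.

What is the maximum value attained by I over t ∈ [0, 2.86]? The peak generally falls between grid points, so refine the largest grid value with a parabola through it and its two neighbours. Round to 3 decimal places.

max I = 0.345

t=0.000: state=(0.949, 0.051, 0.000)
step 1 (dt=0.02): k1=(-0.144, 0.097, 0.047), k2=(-0.147, 0.099, 0.048), k3=(-0.147, 0.099, 0.048), k4=(-0.149, 0.101, 0.049); state += dt/6·(k1+2k2+2k3+k4)
t=0.020: state=(0.946, 0.053, 0.001)
t=0.040: state=(0.943, 0.055, 0.002)
t=0.060: state=(0.940, 0.057, 0.003)
continuing one RK4 step at a time; state shown every 5 steps (Δt=0.1):
t=0.100: state=(0.933, 0.062, 0.005)
t=0.200: state=(0.915, 0.074, 0.011)
t=0.300: state=(0.893, 0.088, 0.019)
t=0.400: state=(0.868, 0.105, 0.028)
t=0.500: state=(0.839, 0.123, 0.038)
t=0.600: state=(0.806, 0.144, 0.050)
t=0.700: state=(0.770, 0.166, 0.065)
t=0.800: state=(0.730, 0.189, 0.081)
t=0.900: state=(0.688, 0.213, 0.099)
t=1.000: state=(0.643, 0.237, 0.120)
t=1.100: state=(0.597, 0.260, 0.143)
t=1.200: state=(0.551, 0.282, 0.168)
t=1.300: state=(0.505, 0.301, 0.194)
t=1.400: state=(0.461, 0.317, 0.223)
t=1.500: state=(0.418, 0.329, 0.252)
t=1.600: state=(0.379, 0.338, 0.283)
t=1.700: state=(0.342, 0.343, 0.314)
t=1.800: state=(0.309, 0.345, 0.346)
t=1.900: state=(0.279, 0.344, 0.378)
t=2.000: state=(0.252, 0.339, 0.409)
t=2.100: state=(0.228, 0.332, 0.440)
t=2.200: state=(0.206, 0.324, 0.470)
t=2.300: state=(0.188, 0.313, 0.499)
t=2.400: state=(0.171, 0.301, 0.527)
t=2.500: state=(0.157, 0.289, 0.555)
t=2.600: state=(0.144, 0.275, 0.580)
t=2.700: state=(0.133, 0.262, 0.605)
t=2.800: state=(0.123, 0.248, 0.628)
t=2.860: state=(0.118, 0.240, 0.642)
largest grid value and its neighbours: I(1.780)=0.34515, I(1.800)=0.34523, I(1.820)=0.34517
parabola through these three points peaks at t≈1.802 with I≈0.34523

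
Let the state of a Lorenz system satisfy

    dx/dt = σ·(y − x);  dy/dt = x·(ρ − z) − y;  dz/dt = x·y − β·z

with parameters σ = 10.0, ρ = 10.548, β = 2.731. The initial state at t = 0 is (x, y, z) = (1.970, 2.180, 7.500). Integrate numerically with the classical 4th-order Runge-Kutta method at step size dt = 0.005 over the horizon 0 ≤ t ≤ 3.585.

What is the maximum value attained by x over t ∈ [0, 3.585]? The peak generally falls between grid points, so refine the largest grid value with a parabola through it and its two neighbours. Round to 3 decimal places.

t=0.000: state=(1.970, 2.180, 7.500)
step 1 (dt=0.005): k1=(2.100, 3.825, -16.188), k2=(2.143, 3.911, -16.047), k3=(2.144, 3.910, -16.047), k4=(2.188, 3.997, -15.907); state += dt/6·(k1+2k2+2k3+k4)
t=0.005: state=(1.981, 2.200, 7.420)
t=0.010: state=(1.992, 2.220, 7.341)
t=0.015: state=(2.004, 2.241, 7.264)
continuing one RK4 step at a time; state shown every 40 steps (Δt=0.2):
t=0.200: state=(2.889, 3.656, 5.411)
t=0.400: state=(5.116, 6.503, 6.382)
t=0.600: state=(7.168, 7.328, 11.081)
t=0.800: state=(5.449, 4.096, 12.057)
t=1.000: state=(3.590, 3.205, 9.224)
t=1.200: state=(3.740, 4.202, 7.330)
t=1.400: state=(5.148, 5.983, 7.816)
t=1.600: state=(6.296, 6.390, 10.390)
t=1.800: state=(5.435, 4.698, 11.095)
t=2.000: state=(4.294, 4.011, 9.486)
t=2.200: state=(4.354, 4.655, 8.288)
t=2.400: state=(5.229, 5.705, 8.695)
t=2.600: state=(5.790, 5.786, 10.123)
t=2.800: state=(5.269, 4.864, 10.417)
t=3.000: state=(4.640, 4.487, 9.480)
t=3.200: state=(4.713, 4.913, 8.819)
t=3.400: state=(5.239, 5.496, 9.153)
t=3.585: state=(5.495, 5.483, 9.890)
largest grid value and its neighbours: x(0.605)=7.17411, x(0.610)=7.17733, x(0.615)=7.17733
parabola through these three points peaks at t≈0.612 with x≈7.17773

max x = 7.178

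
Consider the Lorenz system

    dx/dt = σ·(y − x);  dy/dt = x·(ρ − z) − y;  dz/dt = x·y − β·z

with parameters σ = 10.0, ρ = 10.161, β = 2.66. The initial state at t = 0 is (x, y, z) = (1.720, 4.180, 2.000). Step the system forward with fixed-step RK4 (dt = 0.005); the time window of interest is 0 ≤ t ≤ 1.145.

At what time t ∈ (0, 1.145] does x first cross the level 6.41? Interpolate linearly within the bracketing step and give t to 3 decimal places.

t=0.000: state=(1.720, 4.180, 2.000)
step 1 (dt=0.005): k1=(24.600, 9.857, 1.870), k2=(24.231, 10.326, 2.158), k3=(24.252, 10.316, 2.154), k4=(23.903, 10.775, 2.443); state += dt/6·(k1+2k2+2k3+k4)
t=0.005: state=(1.841, 4.232, 2.011)
t=0.010: state=(1.959, 4.288, 2.024)
t=0.015: state=(2.074, 4.348, 2.041)
continuing one RK4 step at a time; state shown every 10 steps (Δt=0.05):
t=0.050: state=(2.824, 4.877, 2.239)
t=0.100: state=(3.839, 5.884, 2.805)
t=0.150: state=(4.891, 7.062, 3.786)
t=0.200: state=(5.996, 8.216, 5.277)
t=0.215: state=(6.327, 8.517, 5.829)
next step: t=0.220: state=(6.436, 8.609, 6.024) — x has crossed 6.41
linear interpolation between t=0.215 (6.32737) and t=0.220 (6.43643) → t≈0.219

t = 0.219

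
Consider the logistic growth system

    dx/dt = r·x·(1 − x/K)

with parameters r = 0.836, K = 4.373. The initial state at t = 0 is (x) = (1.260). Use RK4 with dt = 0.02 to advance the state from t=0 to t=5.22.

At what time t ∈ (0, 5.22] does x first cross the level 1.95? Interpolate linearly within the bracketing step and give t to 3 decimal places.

t=0.000: state=(1.260)
step 1 (dt=0.02): k1=(0.750), k2=(0.752), k3=(0.753), k4=(0.755); state += dt/6·(k1+2k2+2k3+k4)
t=0.020: state=(1.275)
t=0.040: state=(1.290)
t=0.060: state=(1.305)
continuing one RK4 step at a time; state shown every 10 steps (Δt=0.2):
t=0.200: state=(1.415)
t=0.400: state=(1.580)
t=0.600: state=(1.752)
t=0.800: state=(1.930)
t=0.820: state=(1.948)
next step: t=0.840: state=(1.966) — x has crossed 1.95
linear interpolation between t=0.820 (1.94808) and t=0.840 (1.96616) → t≈0.822

t = 0.822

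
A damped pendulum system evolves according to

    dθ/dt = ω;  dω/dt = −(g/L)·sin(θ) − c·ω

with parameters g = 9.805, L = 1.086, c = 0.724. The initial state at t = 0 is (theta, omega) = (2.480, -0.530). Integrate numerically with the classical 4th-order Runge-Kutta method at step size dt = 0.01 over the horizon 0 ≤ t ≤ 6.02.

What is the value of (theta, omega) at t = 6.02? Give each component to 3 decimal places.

(theta, omega) = (-0.194, 0.494)

t=0.000: state=(2.480, -0.530)
step 1 (dt=0.01): k1=(-0.530, -5.163), k2=(-0.556, -5.163), k3=(-0.556, -5.164), k4=(-0.582, -5.165); state += dt/6·(k1+2k2+2k3+k4)
t=0.010: state=(2.474, -0.582)
t=0.020: state=(2.468, -0.633)
t=0.030: state=(2.462, -0.685)
continuing one RK4 step at a time; state shown every 20 steps (Δt=0.2):
t=0.200: state=(2.269, -1.605)
t=0.400: state=(1.825, -2.858)
t=0.600: state=(1.124, -4.114)
t=0.800: state=(0.233, -4.575)
t=1.000: state=(-0.608, -3.612)
t=1.200: state=(-1.155, -1.805)
t=1.400: state=(-1.329, 0.044)
t=1.600: state=(-1.155, 1.639)
t=1.800: state=(-0.703, 2.767)
t=2.000: state=(-0.105, 3.041)
t=2.200: state=(0.445, 2.320)
t=2.400: state=(0.783, 1.008)
t=2.600: state=(0.844, -0.377)
t=2.800: state=(0.651, -1.487)
t=3.000: state=(0.286, -2.048)
t=3.200: state=(-0.120, -1.898)
t=3.400: state=(-0.433, -1.158)
t=3.600: state=(-0.567, -0.170)
t=3.800: state=(-0.507, 0.734)
t=4.000: state=(-0.296, 1.301)
t=4.200: state=(-0.019, 1.386)
t=4.400: state=(0.227, 1.010)
t=4.600: state=(0.367, 0.362)
t=4.800: state=(0.370, -0.310)
t=5.000: state=(0.255, -0.796)
t=5.200: state=(0.073, -0.964)
t=5.400: state=(-0.108, -0.797)
t=5.600: state=(-0.229, -0.394)
t=5.800: state=(-0.261, 0.080)
t=6.000: state=(-0.203, 0.465)
t=6.020: state=(-0.194, 0.494)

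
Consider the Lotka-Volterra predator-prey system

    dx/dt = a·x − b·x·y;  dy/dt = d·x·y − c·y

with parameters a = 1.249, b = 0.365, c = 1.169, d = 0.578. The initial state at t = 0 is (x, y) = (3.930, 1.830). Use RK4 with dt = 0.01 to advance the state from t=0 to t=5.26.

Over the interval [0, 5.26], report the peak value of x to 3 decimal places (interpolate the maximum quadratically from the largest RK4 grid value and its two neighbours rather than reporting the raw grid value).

max x = 4.592

t=0.000: state=(3.930, 1.830)
step 1 (dt=0.01): k1=(2.284, 2.018), k2=(2.276, 2.041), k3=(2.275, 2.041), k4=(2.267, 2.064); state += dt/6·(k1+2k2+2k3+k4)
t=0.010: state=(3.953, 1.850)
t=0.020: state=(3.975, 1.871)
t=0.030: state=(3.998, 1.893)
continuing one RK4 step at a time; state shown every 20 steps (Δt=0.2):
t=0.200: state=(4.339, 2.339)
t=0.400: state=(4.574, 3.106)
t=0.600: state=(4.511, 4.170)
t=0.800: state=(4.080, 5.442)
t=1.000: state=(3.365, 6.636)
t=1.200: state=(2.579, 7.402)
t=1.400: state=(1.909, 7.582)
t=1.600: state=(1.422, 7.263)
t=1.800: state=(1.098, 6.641)
t=2.000: state=(0.892, 5.892)
t=2.200: state=(0.766, 5.129)
t=2.400: state=(0.694, 4.415)
t=2.600: state=(0.661, 3.778)
t=2.800: state=(0.658, 3.227)
t=3.000: state=(0.679, 2.758)
t=3.200: state=(0.723, 2.367)
t=3.400: state=(0.791, 2.044)
t=3.600: state=(0.883, 1.782)
t=3.800: state=(1.003, 1.573)
t=4.000: state=(1.155, 1.410)
t=4.200: state=(1.344, 1.289)
t=4.400: state=(1.576, 1.207)
t=4.600: state=(1.856, 1.164)
t=4.800: state=(2.189, 1.164)
t=5.000: state=(2.577, 1.213)
t=5.200: state=(3.017, 1.326)
t=5.260: state=(3.157, 1.376)
largest grid value and its neighbours: x(0.460)=4.59197, x(0.470)=4.59200, x(0.480)=4.59118
parabola through these three points peaks at t≈0.465 with x≈4.59209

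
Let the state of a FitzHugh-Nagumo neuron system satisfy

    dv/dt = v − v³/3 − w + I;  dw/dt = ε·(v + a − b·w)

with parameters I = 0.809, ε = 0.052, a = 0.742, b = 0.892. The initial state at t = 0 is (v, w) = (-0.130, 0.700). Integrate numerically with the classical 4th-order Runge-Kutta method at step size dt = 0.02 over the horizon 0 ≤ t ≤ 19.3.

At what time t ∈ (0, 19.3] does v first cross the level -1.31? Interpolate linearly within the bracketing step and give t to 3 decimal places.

t = 4.972

t=0.000: state=(-0.130, 0.700)
step 1 (dt=0.02): k1=(-0.020, -0.001), k2=(-0.020, -0.001), k3=(-0.020, -0.001), k4=(-0.021, -0.001); state += dt/6·(k1+2k2+2k3+k4)
t=0.020: state=(-0.130, 0.700)
t=0.040: state=(-0.131, 0.700)
t=0.060: state=(-0.131, 0.700)
continuing one RK4 step at a time; state shown every 50 steps (Δt=1):
t=1.000: state=(-0.164, 0.699)
t=2.000: state=(-0.249, 0.695)
t=3.000: state=(-0.452, 0.684)
t=4.000: state=(-0.858, 0.658)
t=4.960: state=(-1.306, 0.612)
next step: t=4.980: state=(-1.313, 0.611) — v has crossed -1.31
linear interpolation between t=4.960 (-1.30572) and t=4.980 (-1.31299) → t≈4.972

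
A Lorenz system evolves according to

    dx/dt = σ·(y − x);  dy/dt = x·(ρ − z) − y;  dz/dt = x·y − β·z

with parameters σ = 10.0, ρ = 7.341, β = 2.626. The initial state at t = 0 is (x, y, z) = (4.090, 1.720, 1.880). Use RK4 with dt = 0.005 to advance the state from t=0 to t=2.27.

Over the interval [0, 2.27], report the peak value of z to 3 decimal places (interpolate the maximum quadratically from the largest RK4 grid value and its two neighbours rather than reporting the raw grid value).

t=0.000: state=(4.090, 1.720, 1.880)
step 1 (dt=0.005): k1=(-23.700, 20.615, 2.098), k2=(-22.592, 20.219, 2.190), k3=(-22.630, 20.234, 2.190), k4=(-21.557, 19.853, 2.277); state += dt/6·(k1+2k2+2k3+k4)
t=0.005: state=(3.977, 1.821, 1.891)
t=0.010: state=(3.874, 1.919, 1.903)
t=0.015: state=(3.781, 2.013, 1.915)
continuing one RK4 step at a time; state shown every 20 steps (Δt=0.1):
t=0.100: state=(3.208, 3.298, 2.222)
t=0.200: state=(3.728, 4.544, 2.904)
t=0.300: state=(4.661, 5.641, 4.140)
t=0.400: state=(5.538, 6.231, 5.907)
t=0.500: state=(5.908, 5.909, 7.670)
t=0.600: state=(5.540, 4.849, 8.639)
t=0.700: state=(4.679, 3.736, 8.559)
t=0.800: state=(3.797, 3.025, 7.817)
t=0.900: state=(3.183, 2.732, 6.875)
t=1.000: state=(2.886, 2.734, 6.004)
t=1.100: state=(2.855, 2.935, 5.326)
t=1.200: state=(3.028, 3.285, 4.897)
t=1.300: state=(3.354, 3.743, 4.753)
t=1.400: state=(3.785, 4.245, 4.915)
t=1.500: state=(4.245, 4.688, 5.370)
t=1.600: state=(4.630, 4.937, 6.028)
t=1.700: state=(4.826, 4.901, 6.702)
t=1.800: state=(4.776, 4.607, 7.174)
t=1.900: state=(4.520, 4.198, 7.317)
t=2.000: state=(4.177, 3.833, 7.156)
t=2.100: state=(3.867, 3.602, 6.808)
t=2.200: state=(3.662, 3.522, 6.406)
t=2.270: state=(3.596, 3.546, 6.148)
largest grid value and its neighbours: z(0.635)=8.71878, z(0.640)=8.71982, z(0.645)=8.71842
parabola through these three points peaks at t≈0.640 with z≈8.71983

max z = 8.720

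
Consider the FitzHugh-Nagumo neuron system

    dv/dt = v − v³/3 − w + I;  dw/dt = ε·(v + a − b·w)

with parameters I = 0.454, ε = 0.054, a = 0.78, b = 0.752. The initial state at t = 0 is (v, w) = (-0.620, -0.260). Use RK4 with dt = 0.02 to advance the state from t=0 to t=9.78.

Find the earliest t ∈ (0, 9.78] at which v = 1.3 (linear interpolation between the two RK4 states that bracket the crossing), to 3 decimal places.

t=0.000: state=(-0.620, -0.260)
step 1 (dt=0.02): k1=(0.173, 0.019), k2=(0.174, 0.019), k3=(0.174, 0.019), k4=(0.175, 0.019); state += dt/6·(k1+2k2+2k3+k4)
t=0.020: state=(-0.617, -0.260)
t=0.040: state=(-0.613, -0.259)
t=0.060: state=(-0.609, -0.259)
continuing one RK4 step at a time; state shown every 25 steps (Δt=0.5):
t=0.500: state=(-0.520, -0.249)
t=1.000: state=(-0.384, -0.236)
t=1.500: state=(-0.184, -0.218)
t=2.000: state=(0.126, -0.194)
t=2.500: state=(0.606, -0.159)
t=3.000: state=(1.216, -0.111)
t=3.060: state=(1.286, -0.104)
next step: t=3.080: state=(1.308, -0.102) — v has crossed 1.3
linear interpolation between t=3.060 (1.28555) and t=3.080 (1.30809) → t≈3.073

t = 3.073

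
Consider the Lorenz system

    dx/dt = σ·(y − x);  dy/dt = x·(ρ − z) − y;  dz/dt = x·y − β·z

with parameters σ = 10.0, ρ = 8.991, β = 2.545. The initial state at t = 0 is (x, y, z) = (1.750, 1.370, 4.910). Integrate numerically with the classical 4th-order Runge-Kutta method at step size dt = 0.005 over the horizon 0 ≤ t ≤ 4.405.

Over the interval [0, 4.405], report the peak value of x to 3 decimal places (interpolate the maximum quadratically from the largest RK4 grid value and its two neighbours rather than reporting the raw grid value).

max x = 6.663

t=0.000: state=(1.750, 1.370, 4.910)
step 1 (dt=0.005): k1=(-3.800, 5.772, -10.098), k2=(-3.561, 5.762, -10.022), k3=(-3.567, 5.765, -10.022), k4=(-3.333, 5.757, -9.945); state += dt/6·(k1+2k2+2k3+k4)
t=0.005: state=(1.732, 1.399, 4.860)
t=0.010: state=(1.717, 1.428, 4.811)
t=0.015: state=(1.703, 1.456, 4.762)
continuing one RK4 step at a time; state shown every 40 steps (Δt=0.2):
t=0.200: state=(2.148, 2.734, 3.545)
t=0.400: state=(3.941, 5.133, 4.052)
t=0.600: state=(6.317, 7.136, 7.855)
t=0.800: state=(5.915, 4.798, 10.952)
t=1.000: state=(3.627, 2.798, 9.161)
t=1.200: state=(2.873, 2.886, 6.827)
t=1.400: state=(3.445, 3.963, 5.767)
t=1.600: state=(4.744, 5.433, 6.577)
t=1.800: state=(5.622, 5.670, 8.753)
t=2.000: state=(4.920, 4.323, 9.445)
t=2.200: state=(3.904, 3.584, 8.276)
t=2.400: state=(3.732, 3.859, 7.122)
t=2.600: state=(4.273, 4.640, 6.952)
t=2.800: state=(4.945, 5.175, 7.829)
t=3.000: state=(5.000, 4.828, 8.702)
t=3.200: state=(4.474, 4.197, 8.546)
t=3.400: state=(4.113, 4.052, 7.843)
t=3.600: state=(4.221, 4.371, 7.437)
t=3.800: state=(4.588, 4.767, 7.656)
t=4.000: state=(4.798, 4.809, 8.183)
t=4.200: state=(4.645, 4.507, 8.379)
t=4.400: state=(4.379, 4.280, 8.110)
t=4.405: state=(4.374, 4.278, 8.101)
largest grid value and its neighbours: x(0.675)=6.66165, x(0.680)=6.66311, x(0.685)=6.66171
parabola through these three points peaks at t≈0.680 with x≈6.66311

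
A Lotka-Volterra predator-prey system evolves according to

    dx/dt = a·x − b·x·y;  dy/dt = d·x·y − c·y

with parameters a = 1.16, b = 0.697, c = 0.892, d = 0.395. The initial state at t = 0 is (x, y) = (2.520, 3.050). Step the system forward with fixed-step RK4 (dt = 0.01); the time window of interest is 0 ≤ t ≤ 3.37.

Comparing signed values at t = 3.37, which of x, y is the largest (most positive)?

largest component: x

t=0.000: state=(2.520, 3.050)
step 1 (dt=0.01): k1=(-2.434, 0.315), k2=(-2.425, 0.301), k3=(-2.425, 0.301), k4=(-2.416, 0.286); state += dt/6·(k1+2k2+2k3+k4)
t=0.010: state=(2.496, 3.053)
t=0.020: state=(2.472, 3.056)
t=0.030: state=(2.448, 3.058)
continuing one RK4 step at a time; state shown every 20 steps (Δt=0.2):
t=0.200: state=(2.074, 3.058)
t=0.400: state=(1.716, 2.969)
t=0.600: state=(1.446, 2.813)
t=0.800: state=(1.248, 2.617)
t=1.000: state=(1.109, 2.402)
t=1.200: state=(1.016, 2.185)
t=1.400: state=(0.959, 1.976)
t=1.600: state=(0.931, 1.781)
t=1.800: state=(0.928, 1.603)
t=2.000: state=(0.946, 1.444)
t=2.200: state=(0.986, 1.304)
t=2.400: state=(1.046, 1.182)
t=2.600: state=(1.127, 1.077)
t=2.800: state=(1.231, 0.989)
t=3.000: state=(1.359, 0.916)
t=3.200: state=(1.515, 0.859)
t=3.370: state=(1.671, 0.821)
compare at T: x=1.671, y=0.821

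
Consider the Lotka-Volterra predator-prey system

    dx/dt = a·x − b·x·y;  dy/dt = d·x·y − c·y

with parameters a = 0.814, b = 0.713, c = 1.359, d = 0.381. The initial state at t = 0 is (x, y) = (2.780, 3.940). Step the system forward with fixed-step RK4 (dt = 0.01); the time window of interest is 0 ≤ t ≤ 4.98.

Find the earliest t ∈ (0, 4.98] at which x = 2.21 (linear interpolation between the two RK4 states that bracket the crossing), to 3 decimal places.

t=0.000: state=(2.780, 3.940)
step 1 (dt=0.01): k1=(-5.547, -1.181), k2=(-5.480, -1.221), k3=(-5.480, -1.221), k4=(-5.414, -1.260); state += dt/6·(k1+2k2+2k3+k4)
t=0.010: state=(2.725, 3.928)
t=0.020: state=(2.672, 3.915)
t=0.030: state=(2.620, 3.901)
t=0.110: state=(2.246, 3.768)
next step: t=0.120: state=(2.205, 3.749) — x has crossed 2.21
linear interpolation between t=0.110 (2.24614) and t=0.120 (2.20463) → t≈0.119

t = 0.119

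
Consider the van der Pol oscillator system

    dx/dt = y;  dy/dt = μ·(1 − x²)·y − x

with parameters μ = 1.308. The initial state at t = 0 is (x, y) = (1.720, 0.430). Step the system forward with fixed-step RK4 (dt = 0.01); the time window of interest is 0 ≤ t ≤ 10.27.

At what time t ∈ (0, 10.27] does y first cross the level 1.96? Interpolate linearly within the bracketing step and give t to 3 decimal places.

t=0.000: state=(1.720, 0.430)
step 1 (dt=0.01): k1=(0.430, -2.821), k2=(0.416, -2.792), k3=(0.416, -2.792), k4=(0.402, -2.762); state += dt/6·(k1+2k2+2k3+k4)
t=0.010: state=(1.724, 0.402)
t=0.020: state=(1.728, 0.375)
t=0.030: state=(1.732, 0.348)
continuing one RK4 step at a time; state shown every 50 steps (Δt=0.5):
t=0.500: state=(1.692, -0.370)
t=1.000: state=(1.430, -0.661)
t=1.500: state=(1.022, -1.005)
t=2.000: state=(0.352, -1.795)
t=2.500: state=(-0.882, -2.986)
t=3.000: state=(-1.928, -0.776)
t=3.500: state=(-1.958, 0.328)
t=4.000: state=(-1.732, 0.543)
t=4.500: state=(-1.419, 0.723)
t=5.000: state=(-0.982, 1.070)
t=5.500: state=(-0.266, 1.932)
t=5.510: state=(-0.246, 1.958)
next step: t=5.520: state=(-0.226, 1.985) — y has crossed 1.96
linear interpolation between t=5.510 (1.95801) and t=5.520 (1.98472) → t≈5.511

t = 5.511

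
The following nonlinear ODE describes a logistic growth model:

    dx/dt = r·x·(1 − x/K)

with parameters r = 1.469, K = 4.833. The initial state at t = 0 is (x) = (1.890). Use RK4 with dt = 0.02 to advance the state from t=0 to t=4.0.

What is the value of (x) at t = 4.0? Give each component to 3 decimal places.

(x) = (4.812)

t=0.000: state=(1.890)
step 1 (dt=0.02): k1=(1.691), k2=(1.696), k3=(1.696), k4=(1.701); state += dt/6·(k1+2k2+2k3+k4)
t=0.020: state=(1.924)
t=0.040: state=(1.958)
t=0.060: state=(1.992)
continuing one RK4 step at a time; state shown every 10 steps (Δt=0.2):
t=0.200: state=(2.237)
t=0.400: state=(2.591)
t=0.600: state=(2.938)
t=0.800: state=(3.264)
t=1.000: state=(3.558)
t=1.200: state=(3.814)
t=1.400: state=(4.030)
t=1.600: state=(4.208)
t=1.800: state=(4.351)
t=2.000: state=(4.465)
t=2.200: state=(4.553)
t=2.400: state=(4.621)
t=2.600: state=(4.673)
t=2.800: state=(4.713)
t=3.000: state=(4.743)
t=3.200: state=(4.766)
t=3.400: state=(4.783)
t=3.600: state=(4.795)
t=3.800: state=(4.805)
t=4.000: state=(4.812)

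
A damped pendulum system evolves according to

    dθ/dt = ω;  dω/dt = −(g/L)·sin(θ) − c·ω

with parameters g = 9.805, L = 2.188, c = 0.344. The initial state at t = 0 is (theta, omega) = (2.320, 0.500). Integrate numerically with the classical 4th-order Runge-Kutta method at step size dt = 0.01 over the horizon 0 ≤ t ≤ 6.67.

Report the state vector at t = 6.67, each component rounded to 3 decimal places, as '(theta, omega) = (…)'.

(theta, omega) = (0.492, 0.862)

t=0.000: state=(2.320, 0.500)
step 1 (dt=0.01): k1=(0.500, -3.453), k2=(0.483, -3.440), k3=(0.483, -3.440), k4=(0.466, -3.427); state += dt/6·(k1+2k2+2k3+k4)
t=0.010: state=(2.325, 0.466)
t=0.020: state=(2.329, 0.431)
t=0.030: state=(2.333, 0.398)
continuing one RK4 step at a time; state shown every 25 steps (Δt=0.25):
t=0.250: state=(2.342, -0.306)
t=0.500: state=(2.168, -1.101)
t=0.750: state=(1.784, -1.985)
t=1.000: state=(1.174, -2.875)
t=1.250: state=(0.379, -3.374)
t=1.500: state=(-0.442, -3.049)
t=1.750: state=(-1.088, -2.048)
t=2.000: state=(-1.451, -0.851)
t=2.250: state=(-1.519, 0.290)
t=2.500: state=(-1.314, 1.328)
t=2.750: state=(-0.871, 2.171)
t=3.000: state=(-0.266, 2.565)
t=3.250: state=(0.355, 2.295)
t=3.500: state=(0.836, 1.492)
t=3.750: state=(1.084, 0.478)
t=4.000: state=(1.077, -0.519)
t=4.250: state=(0.837, -1.361)
t=4.500: state=(0.423, -1.884)
t=4.750: state=(-0.063, -1.916)
t=5.000: state=(-0.493, -1.452)
t=5.250: state=(-0.764, -0.688)
t=5.500: state=(-0.831, 0.150)
t=5.750: state=(-0.697, 0.891)
t=6.000: state=(-0.406, 1.386)
t=6.250: state=(-0.036, 1.505)
t=6.500: state=(0.313, 1.225)
t=6.670: state=(0.492, 0.862)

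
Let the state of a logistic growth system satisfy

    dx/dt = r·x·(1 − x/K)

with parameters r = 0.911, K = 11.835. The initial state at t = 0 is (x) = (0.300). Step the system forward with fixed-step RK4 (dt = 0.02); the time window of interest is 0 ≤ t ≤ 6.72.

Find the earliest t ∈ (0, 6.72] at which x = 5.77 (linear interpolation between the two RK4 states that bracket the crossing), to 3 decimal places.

t = 3.951

t=0.000: state=(0.300)
step 1 (dt=0.02): k1=(0.266), k2=(0.269), k3=(0.269), k4=(0.271); state += dt/6·(k1+2k2+2k3+k4)
t=0.020: state=(0.305)
t=0.040: state=(0.311)
t=0.060: state=(0.316)
continuing one RK4 step at a time; state shown every 25 steps (Δt=0.5):
t=0.500: state=(0.466)
t=1.000: state=(0.719)
t=1.500: state=(1.095)
t=2.000: state=(1.640)
t=2.500: state=(2.394)
t=3.000: state=(3.381)
t=3.500: state=(4.578)
t=3.940: state=(5.740)
next step: t=3.960: state=(5.794) — x has crossed 5.77
linear interpolation between t=3.940 (5.73997) and t=3.960 (5.79385) → t≈3.951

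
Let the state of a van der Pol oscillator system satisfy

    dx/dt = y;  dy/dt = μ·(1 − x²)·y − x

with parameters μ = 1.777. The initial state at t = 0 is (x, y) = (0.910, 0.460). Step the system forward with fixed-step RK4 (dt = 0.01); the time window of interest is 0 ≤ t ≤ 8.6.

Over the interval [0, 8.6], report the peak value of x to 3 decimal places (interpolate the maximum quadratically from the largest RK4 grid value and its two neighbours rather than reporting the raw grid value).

t=0.000: state=(0.910, 0.460)
step 1 (dt=0.01): k1=(0.460, -0.769), k2=(0.456, -0.776), k3=(0.456, -0.776), k4=(0.452, -0.783); state += dt/6·(k1+2k2+2k3+k4)
t=0.010: state=(0.915, 0.452)
t=0.020: state=(0.919, 0.444)
t=0.030: state=(0.923, 0.436)
continuing one RK4 step at a time; state shown every 50 steps (Δt=0.5):
t=0.500: state=(1.025, -0.021)
t=1.000: state=(0.888, -0.530)
t=1.500: state=(0.457, -1.289)
t=2.000: state=(-0.576, -2.961)
t=2.500: state=(-1.821, -1.067)
t=3.000: state=(-1.906, 0.264)
t=3.500: state=(-1.724, 0.431)
t=4.000: state=(-1.480, 0.553)
t=4.500: state=(-1.153, 0.786)
t=5.000: state=(-0.632, 1.412)
t=5.500: state=(0.476, 3.246)
t=6.000: state=(1.890, 1.184)
t=6.500: state=(1.982, -0.264)
t=7.000: state=(1.807, -0.406)
t=7.500: state=(1.581, -0.503)
t=8.000: state=(1.292, -0.675)
t=8.500: state=(0.869, -1.086)
t=8.600: state=(0.753, -1.238)
largest grid value and its neighbours: x(6.260)=2.01785, x(6.270)=2.01803, x(6.280)=2.01800
parabola through these three points peaks at t≈6.273 with x≈2.01804

max x = 2.018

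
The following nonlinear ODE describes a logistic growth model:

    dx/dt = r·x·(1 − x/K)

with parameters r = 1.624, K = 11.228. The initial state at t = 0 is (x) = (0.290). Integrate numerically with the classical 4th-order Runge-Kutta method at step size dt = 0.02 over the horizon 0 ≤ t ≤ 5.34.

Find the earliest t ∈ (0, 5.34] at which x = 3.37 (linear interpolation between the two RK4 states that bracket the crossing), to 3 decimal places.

t=0.000: state=(0.290)
step 1 (dt=0.02): k1=(0.459), k2=(0.466), k3=(0.466), k4=(0.473); state += dt/6·(k1+2k2+2k3+k4)
t=0.020: state=(0.299)
t=0.040: state=(0.309)
t=0.060: state=(0.319)
continuing one RK4 step at a time; state shown every 10 steps (Δt=0.2):
t=0.200: state=(0.397)
t=0.400: state=(0.542)
t=0.600: state=(0.737)
t=0.800: state=(0.995)
t=1.000: state=(1.331)
t=1.200: state=(1.762)
t=1.400: state=(2.300)
t=1.600: state=(2.950)
t=1.700: state=(3.317)
next step: t=1.720: state=(3.393) — x has crossed 3.37
linear interpolation between t=1.700 (3.31671) and t=1.720 (3.39312) → t≈1.714

t = 1.714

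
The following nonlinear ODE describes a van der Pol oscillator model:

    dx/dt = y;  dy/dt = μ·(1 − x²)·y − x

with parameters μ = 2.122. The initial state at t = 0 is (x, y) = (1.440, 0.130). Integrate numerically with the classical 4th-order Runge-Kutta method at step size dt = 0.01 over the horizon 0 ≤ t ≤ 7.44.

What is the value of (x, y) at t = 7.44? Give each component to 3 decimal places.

(x, y) = (1.763, -0.366)

t=0.000: state=(1.440, 0.130)
step 1 (dt=0.01): k1=(0.130, -1.736), k2=(0.121, -1.718), k3=(0.121, -1.718), k4=(0.113, -1.699); state += dt/6·(k1+2k2+2k3+k4)
t=0.010: state=(1.441, 0.113)
t=0.020: state=(1.442, 0.096)
t=0.030: state=(1.443, 0.080)
continuing one RK4 step at a time; state shown every 25 steps (Δt=0.25):
t=0.250: state=(1.427, -0.201)
t=0.500: state=(1.350, -0.398)
t=0.750: state=(1.231, -0.553)
t=1.000: state=(1.072, -0.731)
t=1.250: state=(0.858, -1.003)
t=1.500: state=(0.552, -1.504)
t=1.750: state=(0.065, -2.500)
t=2.000: state=(-0.738, -3.843)
t=2.250: state=(-1.630, -2.655)
t=2.500: state=(-1.985, -0.474)
t=2.750: state=(-2.005, 0.154)
t=3.000: state=(-1.946, 0.286)
t=3.250: state=(-1.869, 0.329)
t=3.500: state=(-1.783, 0.359)
t=3.750: state=(-1.689, 0.392)
t=4.000: state=(-1.586, 0.434)
t=4.250: state=(-1.471, 0.490)
t=4.500: state=(-1.339, 0.569)
t=4.750: state=(-1.183, 0.689)
t=5.000: state=(-0.988, 0.886)
t=5.250: state=(-0.727, 1.246)
t=5.500: state=(-0.335, 1.968)
t=5.750: state=(0.312, 3.304)
t=6.000: state=(1.255, 3.734)
t=6.250: state=(1.895, 1.270)
t=6.500: state=(2.021, 0.019)
t=6.750: state=(1.984, -0.247)
t=7.000: state=(1.912, -0.312)
t=7.250: state=(1.830, -0.344)
t=7.440: state=(1.763, -0.366)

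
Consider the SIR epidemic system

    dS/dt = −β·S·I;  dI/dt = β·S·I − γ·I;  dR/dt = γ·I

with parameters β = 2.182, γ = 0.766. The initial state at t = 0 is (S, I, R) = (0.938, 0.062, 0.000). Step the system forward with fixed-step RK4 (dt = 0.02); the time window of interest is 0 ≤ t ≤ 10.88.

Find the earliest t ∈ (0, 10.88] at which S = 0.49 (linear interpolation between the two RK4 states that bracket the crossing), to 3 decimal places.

t=0.000: state=(0.938, 0.062, 0.000)
step 1 (dt=0.02): k1=(-0.127, 0.079, 0.047), k2=(-0.128, 0.080, 0.048), k3=(-0.128, 0.080, 0.048), k4=(-0.130, 0.081, 0.049); state += dt/6·(k1+2k2+2k3+k4)
t=0.020: state=(0.935, 0.064, 0.001)
t=0.040: state=(0.933, 0.065, 0.002)
t=0.060: state=(0.930, 0.067, 0.003)
continuing one RK4 step at a time; state shown every 25 steps (Δt=0.5):
t=0.500: state=(0.854, 0.113, 0.033)
t=1.000: state=(0.728, 0.183, 0.089)
t=1.500: state=(0.573, 0.254, 0.173)
t=1.760: state=(0.492, 0.282, 0.227)
next step: t=1.780: state=(0.486, 0.283, 0.231) — S has crossed 0.49
linear interpolation between t=1.760 (0.49189) and t=1.780 (0.48587) → t≈1.766

t = 1.766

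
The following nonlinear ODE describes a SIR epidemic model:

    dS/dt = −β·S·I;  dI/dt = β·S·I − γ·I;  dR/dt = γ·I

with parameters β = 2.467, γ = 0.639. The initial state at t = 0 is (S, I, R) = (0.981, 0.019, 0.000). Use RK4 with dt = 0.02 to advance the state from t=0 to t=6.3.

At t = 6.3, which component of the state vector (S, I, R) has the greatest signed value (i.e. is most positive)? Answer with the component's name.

t=0.000: state=(0.981, 0.019, 0.000)
step 1 (dt=0.02): k1=(-0.046, 0.034, 0.012), k2=(-0.047, 0.034, 0.012), k3=(-0.047, 0.034, 0.012), k4=(-0.048, 0.035, 0.013); state += dt/6·(k1+2k2+2k3+k4)
t=0.020: state=(0.980, 0.020, 0.000)
t=0.040: state=(0.979, 0.020, 0.001)
t=0.060: state=(0.978, 0.021, 0.001)
continuing one RK4 step at a time; state shown every 25 steps (Δt=0.5):
t=0.500: state=(0.945, 0.045, 0.010)
t=1.000: state=(0.866, 0.101, 0.032)
t=1.500: state=(0.723, 0.198, 0.079)
t=2.000: state=(0.528, 0.312, 0.161)
t=2.500: state=(0.341, 0.385, 0.274)
t=3.000: state=(0.210, 0.391, 0.399)
t=3.500: state=(0.133, 0.349, 0.518)
t=4.000: state=(0.089, 0.290, 0.621)
t=4.500: state=(0.065, 0.231, 0.704)
t=5.000: state=(0.050, 0.180, 0.769)
t=5.500: state=(0.041, 0.139, 0.820)
t=6.000: state=(0.036, 0.106, 0.859)
t=6.300: state=(0.033, 0.089, 0.877)
compare at T: S=0.033, I=0.089, R=0.877

largest component: R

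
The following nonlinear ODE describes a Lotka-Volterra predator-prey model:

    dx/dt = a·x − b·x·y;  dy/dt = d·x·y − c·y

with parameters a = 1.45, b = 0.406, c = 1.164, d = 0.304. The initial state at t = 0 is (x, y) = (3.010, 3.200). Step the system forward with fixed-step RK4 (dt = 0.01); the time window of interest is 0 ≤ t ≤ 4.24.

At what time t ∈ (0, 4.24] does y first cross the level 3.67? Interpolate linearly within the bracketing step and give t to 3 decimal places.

t=0.000: state=(3.010, 3.200)
step 1 (dt=0.01): k1=(0.454, -0.797), k2=(0.459, -0.793), k3=(0.459, -0.793), k4=(0.464, -0.790); state += dt/6·(k1+2k2+2k3+k4)
t=0.010: state=(3.015, 3.192)
t=0.020: state=(3.019, 3.184)
t=0.030: state=(3.024, 3.176)
continuing one RK4 step at a time; state shown every 20 steps (Δt=0.2):
t=0.200: state=(3.121, 3.054)
t=0.400: state=(3.271, 2.938)
t=0.600: state=(3.456, 2.856)
t=0.800: state=(3.671, 2.810)
t=1.000: state=(3.907, 2.803)
t=1.200: state=(4.154, 2.837)
t=1.400: state=(4.396, 2.915)
t=1.600: state=(4.615, 3.038)
t=1.800: state=(4.788, 3.205)
t=2.000: state=(4.893, 3.410)
t=2.200: state=(4.912, 3.641)
t=2.220: state=(4.909, 3.665)
next step: t=2.230: state=(4.907, 3.677) — y has crossed 3.67
linear interpolation between t=2.220 (3.66539) and t=2.230 (3.67743) → t≈2.224

t = 2.224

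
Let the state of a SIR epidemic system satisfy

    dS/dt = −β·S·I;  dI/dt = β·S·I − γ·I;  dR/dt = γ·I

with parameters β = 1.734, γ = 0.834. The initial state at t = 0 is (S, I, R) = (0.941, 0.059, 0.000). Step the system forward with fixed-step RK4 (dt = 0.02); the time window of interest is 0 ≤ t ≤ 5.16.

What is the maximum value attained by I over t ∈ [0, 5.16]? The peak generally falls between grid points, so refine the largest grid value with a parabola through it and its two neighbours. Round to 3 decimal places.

max I = 0.196

t=0.000: state=(0.941, 0.059, 0.000)
step 1 (dt=0.02): k1=(-0.096, 0.047, 0.049), k2=(-0.097, 0.047, 0.050), k3=(-0.097, 0.047, 0.050), k4=(-0.098, 0.048, 0.050); state += dt/6·(k1+2k2+2k3+k4)
t=0.020: state=(0.939, 0.060, 0.001)
t=0.040: state=(0.937, 0.061, 0.002)
t=0.060: state=(0.935, 0.062, 0.003)
continuing one RK4 step at a time; state shown every 10 steps (Δt=0.2):
t=0.200: state=(0.920, 0.069, 0.011)
t=0.400: state=(0.897, 0.080, 0.023)
t=0.600: state=(0.871, 0.092, 0.037)
t=0.800: state=(0.841, 0.105, 0.054)
t=1.000: state=(0.810, 0.118, 0.072)
t=1.200: state=(0.775, 0.132, 0.093)
t=1.400: state=(0.739, 0.145, 0.116)
t=1.600: state=(0.701, 0.157, 0.141)
t=1.800: state=(0.663, 0.169, 0.169)
t=2.000: state=(0.624, 0.178, 0.198)
t=2.200: state=(0.586, 0.186, 0.228)
t=2.400: state=(0.548, 0.192, 0.260)
t=2.600: state=(0.513, 0.195, 0.292)
t=2.800: state=(0.479, 0.196, 0.325)
t=3.000: state=(0.448, 0.195, 0.357)
t=3.200: state=(0.419, 0.192, 0.390)
t=3.400: state=(0.392, 0.187, 0.421)
t=3.600: state=(0.368, 0.180, 0.452)
t=3.800: state=(0.346, 0.173, 0.481)
t=4.000: state=(0.326, 0.164, 0.509)
t=4.200: state=(0.309, 0.155, 0.536)
t=4.400: state=(0.293, 0.146, 0.561)
t=4.600: state=(0.279, 0.136, 0.585)
t=4.800: state=(0.267, 0.127, 0.607)
t=5.000: state=(0.256, 0.117, 0.627)
t=5.160: state=(0.248, 0.110, 0.642)
largest grid value and its neighbours: I(2.760)=0.19621, I(2.780)=0.19623, I(2.800)=0.19623
parabola through these three points peaks at t≈2.789 with I≈0.19623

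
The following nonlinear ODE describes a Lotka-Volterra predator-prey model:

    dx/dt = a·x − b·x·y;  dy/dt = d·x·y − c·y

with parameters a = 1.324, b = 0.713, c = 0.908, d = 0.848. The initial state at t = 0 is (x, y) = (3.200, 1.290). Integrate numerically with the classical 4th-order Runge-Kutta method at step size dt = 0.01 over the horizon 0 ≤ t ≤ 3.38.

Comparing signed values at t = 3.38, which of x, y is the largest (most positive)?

largest component: y

t=0.000: state=(3.200, 1.290)
step 1 (dt=0.01): k1=(1.294, 2.329), k2=(1.270, 2.357), k3=(1.269, 2.358), k4=(1.245, 2.386); state += dt/6·(k1+2k2+2k3+k4)
t=0.010: state=(3.213, 1.314)
t=0.020: state=(3.225, 1.338)
t=0.030: state=(3.237, 1.362)
continuing one RK4 step at a time; state shown every 20 steps (Δt=0.2):
t=0.200: state=(3.337, 1.880)
t=0.400: state=(3.139, 2.730)
t=0.600: state=(2.584, 3.714)
t=0.800: state=(1.865, 4.518)
t=1.000: state=(1.236, 4.888)
t=1.200: state=(0.802, 4.832)
t=1.400: state=(0.536, 4.505)
t=1.600: state=(0.379, 4.055)
t=1.800: state=(0.287, 3.575)
t=2.000: state=(0.232, 3.114)
t=2.200: state=(0.200, 2.693)
t=2.400: state=(0.182, 2.320)
t=2.600: state=(0.175, 1.994)
t=2.800: state=(0.175, 1.712)
t=3.000: state=(0.182, 1.472)
t=3.200: state=(0.195, 1.267)
t=3.380: state=(0.212, 1.110)
compare at T: x=0.212, y=1.110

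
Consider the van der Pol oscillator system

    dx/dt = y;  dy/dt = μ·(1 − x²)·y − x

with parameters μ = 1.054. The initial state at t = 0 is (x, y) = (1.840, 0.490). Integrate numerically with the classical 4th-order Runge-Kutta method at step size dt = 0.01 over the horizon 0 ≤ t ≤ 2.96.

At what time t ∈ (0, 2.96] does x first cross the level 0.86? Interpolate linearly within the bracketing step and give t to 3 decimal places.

t=0.000: state=(1.840, 0.490)
step 1 (dt=0.01): k1=(0.490, -3.072), k2=(0.475, -3.040), k3=(0.475, -3.041), k4=(0.460, -3.009); state += dt/6·(k1+2k2+2k3+k4)
t=0.010: state=(1.845, 0.460)
t=0.020: state=(1.849, 0.430)
t=0.030: state=(1.853, 0.401)
continuing one RK4 step at a time; state shown every 10 steps (Δt=0.1):
t=0.100: state=(1.875, 0.214)
t=0.200: state=(1.885, -0.001)
t=0.300: state=(1.876, -0.166)
t=0.400: state=(1.853, -0.292)
t=0.500: state=(1.819, -0.390)
t=0.600: state=(1.776, -0.469)
t=0.700: state=(1.725, -0.534)
t=0.800: state=(1.669, -0.592)
t=0.900: state=(1.607, -0.646)
t=1.000: state=(1.540, -0.699)
t=1.100: state=(1.467, -0.753)
t=1.200: state=(1.389, -0.810)
t=1.300: state=(1.305, -0.873)
t=1.400: state=(1.214, -0.943)
t=1.500: state=(1.116, -1.022)
t=1.600: state=(1.010, -1.114)
t=1.700: state=(0.893, -1.220)
t=1.720: state=(0.868, -1.244)
next step: t=1.730: state=(0.856, -1.256) — x has crossed 0.86
linear interpolation between t=1.720 (0.86838) and t=1.730 (0.85588) → t≈1.727

t = 1.727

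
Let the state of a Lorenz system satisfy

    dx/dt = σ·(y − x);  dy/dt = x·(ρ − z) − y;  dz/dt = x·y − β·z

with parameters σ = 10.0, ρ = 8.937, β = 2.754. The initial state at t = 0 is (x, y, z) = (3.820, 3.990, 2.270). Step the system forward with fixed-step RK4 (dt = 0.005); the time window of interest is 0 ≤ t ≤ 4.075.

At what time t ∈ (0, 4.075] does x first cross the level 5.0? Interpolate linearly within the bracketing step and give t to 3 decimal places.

t = 0.123

t=0.000: state=(3.820, 3.990, 2.270)
step 1 (dt=0.005): k1=(1.700, 21.478, 8.990), k2=(2.194, 21.367, 9.151), k3=(2.179, 21.374, 9.153), k4=(2.660, 21.268, 9.317); state += dt/6·(k1+2k2+2k3+k4)
t=0.005: state=(3.831, 4.097, 2.316)
t=0.010: state=(3.846, 4.203, 2.363)
t=0.015: state=(3.866, 4.308, 2.412)
t=0.120: state=(4.957, 6.381, 3.974)
next step: t=0.125: state=(5.028, 6.472, 4.079) — x has crossed 5.0
linear interpolation between t=0.120 (4.95678) and t=0.125 (5.02849) → t≈0.123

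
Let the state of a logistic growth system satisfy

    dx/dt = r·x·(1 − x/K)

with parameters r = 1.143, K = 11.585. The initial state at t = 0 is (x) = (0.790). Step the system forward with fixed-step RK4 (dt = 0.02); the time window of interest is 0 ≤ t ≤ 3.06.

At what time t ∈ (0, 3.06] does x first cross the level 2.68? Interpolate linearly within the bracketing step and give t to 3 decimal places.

t=0.000: state=(0.790)
step 1 (dt=0.02): k1=(0.841), k2=(0.850), k3=(0.850), k4=(0.858); state += dt/6·(k1+2k2+2k3+k4)
t=0.020: state=(0.807)
t=0.040: state=(0.824)
t=0.060: state=(0.842)
continuing one RK4 step at a time; state shown every 5 steps (Δt=0.1):
t=0.100: state=(0.878)
t=0.200: state=(0.976)
t=0.300: state=(1.083)
t=0.400: state=(1.200)
t=0.500: state=(1.329)
t=0.600: state=(1.470)
t=0.700: state=(1.623)
t=0.800: state=(1.789)
t=0.900: state=(1.969)
t=1.000: state=(2.163)
t=1.100: state=(2.371)
t=1.200: state=(2.594)
t=1.220: state=(2.640)
next step: t=1.240: state=(2.687) — x has crossed 2.68
linear interpolation between t=1.220 (2.63994) and t=1.240 (2.68683) → t≈1.237

t = 1.237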